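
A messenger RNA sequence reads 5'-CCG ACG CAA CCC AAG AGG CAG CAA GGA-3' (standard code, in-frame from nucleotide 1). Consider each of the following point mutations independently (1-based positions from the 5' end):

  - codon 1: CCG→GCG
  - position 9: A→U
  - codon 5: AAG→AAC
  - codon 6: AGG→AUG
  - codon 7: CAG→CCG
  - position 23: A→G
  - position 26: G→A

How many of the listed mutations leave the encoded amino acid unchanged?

0

Codon 1: CCG (Pro) → GCG (Ala) — missense.
Codon 3: CAA (Gln) → CAU (His) — missense.
Codon 5: AAG (Lys) → AAC (Asn) — missense.
Codon 6: AGG (Arg) → AUG (Met) — missense.
Codon 7: CAG (Gln) → CCG (Pro) — missense.
Codon 8: CAA (Gln) → CGA (Arg) — missense.
Codon 9: GGA (Gly) → GAA (Glu) — missense.
Synonymous: 0 of 7.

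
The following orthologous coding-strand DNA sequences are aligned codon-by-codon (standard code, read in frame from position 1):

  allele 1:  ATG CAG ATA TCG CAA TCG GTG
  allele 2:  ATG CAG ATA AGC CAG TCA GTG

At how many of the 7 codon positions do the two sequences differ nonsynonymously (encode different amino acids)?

0

Codon 1: ATG Met / ATG Met — identical.
Codon 2: CAG Gln / CAG Gln — identical.
Codon 3: ATA Ile / ATA Ile — identical.
Codon 4: TCG Ser / AGC Ser — synonymous.
Codon 5: CAA Gln / CAG Gln — synonymous.
Codon 6: TCG Ser / TCA Ser — synonymous.
Codon 7: GTG Val / GTG Val — identical.
Nonsynonymous differences: 0.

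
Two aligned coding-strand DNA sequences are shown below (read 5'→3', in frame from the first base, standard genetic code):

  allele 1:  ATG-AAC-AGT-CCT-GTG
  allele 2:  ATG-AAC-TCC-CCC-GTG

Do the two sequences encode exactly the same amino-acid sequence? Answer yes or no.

Codon 1: ATG Met / ATG Met — identical.
Codon 2: AAC Asn / AAC Asn — identical.
Codon 3: AGT Ser / TCC Ser — synonymous.
Codon 4: CCT Pro / CCC Pro — synonymous.
Codon 5: GTG Val / GTG Val — identical.
Nonsynonymous differences: 0 → same protein.

yes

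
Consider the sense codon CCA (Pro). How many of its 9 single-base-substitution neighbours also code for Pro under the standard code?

3

Position 1: none → 0 synonymous.
Position 2: none → 0 synonymous.
Position 3: CCU, CCC, CCG → 3 synonymous.
Total: 0 + 0 + 3 = 3.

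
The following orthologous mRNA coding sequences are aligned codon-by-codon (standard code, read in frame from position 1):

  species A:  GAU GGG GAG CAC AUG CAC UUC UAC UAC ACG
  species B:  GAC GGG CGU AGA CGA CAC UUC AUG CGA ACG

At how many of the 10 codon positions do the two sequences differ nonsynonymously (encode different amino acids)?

5

Codon 1: GAU Asp / GAC Asp — synonymous.
Codon 2: GGG Gly / GGG Gly — identical.
Codon 3: GAG Glu / CGU Arg — nonsynonymous.
Codon 4: CAC His / AGA Arg — nonsynonymous.
Codon 5: AUG Met / CGA Arg — nonsynonymous.
Codon 6: CAC His / CAC His — identical.
Codon 7: UUC Phe / UUC Phe — identical.
Codon 8: UAC Tyr / AUG Met — nonsynonymous.
Codon 9: UAC Tyr / CGA Arg — nonsynonymous.
Codon 10: ACG Thr / ACG Thr — identical.
Nonsynonymous differences: 5.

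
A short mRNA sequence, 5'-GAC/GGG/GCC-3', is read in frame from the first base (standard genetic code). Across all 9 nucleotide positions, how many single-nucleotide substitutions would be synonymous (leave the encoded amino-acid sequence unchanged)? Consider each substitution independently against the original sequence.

7

Codon 1 (GAC, Asp): 1 synonymous substitution.
Codon 2 (GGG, Gly): 3 synonymous substitutions.
Codon 3 (GCC, Ala): 3 synonymous substitutions.
Total: 1 + 3 + 3 = 7.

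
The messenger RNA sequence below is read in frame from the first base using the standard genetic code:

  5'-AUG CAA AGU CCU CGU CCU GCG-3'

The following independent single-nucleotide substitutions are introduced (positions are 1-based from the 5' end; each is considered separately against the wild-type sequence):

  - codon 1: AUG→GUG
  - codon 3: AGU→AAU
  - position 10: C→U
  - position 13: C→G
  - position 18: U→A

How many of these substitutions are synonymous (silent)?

Codon 1: AUG (Met) → GUG (Val) — missense.
Codon 3: AGU (Ser) → AAU (Asn) — missense.
Codon 4: CCU (Pro) → UCU (Ser) — missense.
Codon 5: CGU (Arg) → GGU (Gly) — missense.
Codon 6: CCU (Pro) → CCA (Pro) — synonymous.
Synonymous: 1 of 5.

1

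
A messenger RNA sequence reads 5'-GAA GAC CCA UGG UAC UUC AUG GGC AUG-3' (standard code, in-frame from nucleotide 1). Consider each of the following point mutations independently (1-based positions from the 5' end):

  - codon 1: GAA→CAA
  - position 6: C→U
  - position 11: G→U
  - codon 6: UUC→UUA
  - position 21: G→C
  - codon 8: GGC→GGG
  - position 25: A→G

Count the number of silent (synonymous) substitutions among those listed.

Codon 1: GAA (Glu) → CAA (Gln) — missense.
Codon 2: GAC (Asp) → GAU (Asp) — synonymous.
Codon 4: UGG (Trp) → UUG (Leu) — missense.
Codon 6: UUC (Phe) → UUA (Leu) — missense.
Codon 7: AUG (Met) → AUC (Ile) — missense.
Codon 8: GGC (Gly) → GGG (Gly) — synonymous.
Codon 9: AUG (Met) → GUG (Val) — missense.
Synonymous: 2 of 7.

2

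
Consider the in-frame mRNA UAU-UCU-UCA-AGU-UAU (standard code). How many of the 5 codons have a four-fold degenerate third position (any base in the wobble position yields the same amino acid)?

Codon 1 UAU (Tyr): third position 2-fold.
Codon 2 UCU (Ser): third position 4-fold.
Codon 3 UCA (Ser): third position 4-fold.
Codon 4 AGU (Ser): third position 2-fold.
Codon 5 UAU (Tyr): third position 2-fold.
Four-fold degenerate third positions: 2.

2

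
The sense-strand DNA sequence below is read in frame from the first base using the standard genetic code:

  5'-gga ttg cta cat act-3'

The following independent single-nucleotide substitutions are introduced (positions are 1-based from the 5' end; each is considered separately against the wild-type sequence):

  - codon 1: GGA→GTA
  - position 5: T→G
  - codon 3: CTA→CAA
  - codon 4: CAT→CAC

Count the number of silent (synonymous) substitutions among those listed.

Codon 1: GGA (Gly) → GTA (Val) — missense.
Codon 2: TTG (Leu) → TGG (Trp) — missense.
Codon 3: CTA (Leu) → CAA (Gln) — missense.
Codon 4: CAT (His) → CAC (His) — synonymous.
Synonymous: 1 of 4.

1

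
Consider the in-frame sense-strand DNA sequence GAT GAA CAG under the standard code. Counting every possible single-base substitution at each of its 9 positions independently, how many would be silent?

3

Codon 1 (GAT, Asp): 1 synonymous substitution.
Codon 2 (GAA, Glu): 1 synonymous substitution.
Codon 3 (CAG, Gln): 1 synonymous substitution.
Total: 1 + 1 + 1 = 3.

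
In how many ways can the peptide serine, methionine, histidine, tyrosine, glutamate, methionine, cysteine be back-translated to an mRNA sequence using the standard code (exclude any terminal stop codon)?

Ser: 6 codons.
Met: 1 codon.
His: 2 codons.
Tyr: 2 codons.
Glu: 2 codons.
Met: 1 codon.
Cys: 2 codons.
6 × 1 × 2 × 2 × 2 × 1 × 2 = 96.

96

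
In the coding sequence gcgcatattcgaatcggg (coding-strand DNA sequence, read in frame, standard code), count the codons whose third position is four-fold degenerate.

3

Codon 1 GCG (Ala): third position 4-fold.
Codon 2 CAT (His): third position 2-fold.
Codon 3 ATT (Ile): third position 3-fold.
Codon 4 CGA (Arg): third position 4-fold.
Codon 5 ATC (Ile): third position 3-fold.
Codon 6 GGG (Gly): third position 4-fold.
Four-fold degenerate third positions: 3.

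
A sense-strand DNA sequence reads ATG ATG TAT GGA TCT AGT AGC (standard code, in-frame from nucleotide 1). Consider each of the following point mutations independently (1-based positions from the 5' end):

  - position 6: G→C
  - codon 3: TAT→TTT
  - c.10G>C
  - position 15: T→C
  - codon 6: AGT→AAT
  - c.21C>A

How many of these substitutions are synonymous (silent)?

1

Codon 2: ATG (Met) → ATC (Ile) — missense.
Codon 3: TAT (Tyr) → TTT (Phe) — missense.
Codon 4: GGA (Gly) → CGA (Arg) — missense.
Codon 5: TCT (Ser) → TCC (Ser) — synonymous.
Codon 6: AGT (Ser) → AAT (Asn) — missense.
Codon 7: AGC (Ser) → AGA (Arg) — missense.
Synonymous: 1 of 6.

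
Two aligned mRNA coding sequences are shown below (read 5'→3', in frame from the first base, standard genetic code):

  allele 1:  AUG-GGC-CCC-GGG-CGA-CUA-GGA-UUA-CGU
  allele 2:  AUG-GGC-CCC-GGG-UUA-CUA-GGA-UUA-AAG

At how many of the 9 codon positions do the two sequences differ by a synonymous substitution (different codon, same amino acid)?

0

Codon 1: AUG Met / AUG Met — identical.
Codon 2: GGC Gly / GGC Gly — identical.
Codon 3: CCC Pro / CCC Pro — identical.
Codon 4: GGG Gly / GGG Gly — identical.
Codon 5: CGA Arg / UUA Leu — nonsynonymous.
Codon 6: CUA Leu / CUA Leu — identical.
Codon 7: GGA Gly / GGA Gly — identical.
Codon 8: UUA Leu / UUA Leu — identical.
Codon 9: CGU Arg / AAG Lys — nonsynonymous.
Synonymous differences: 0.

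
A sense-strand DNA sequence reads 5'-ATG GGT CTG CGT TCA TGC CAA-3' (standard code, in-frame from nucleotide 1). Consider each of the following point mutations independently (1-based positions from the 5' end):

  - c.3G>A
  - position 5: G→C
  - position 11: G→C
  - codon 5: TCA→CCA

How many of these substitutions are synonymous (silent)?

Codon 1: ATG (Met) → ATA (Ile) — missense.
Codon 2: GGT (Gly) → GCT (Ala) — missense.
Codon 4: CGT (Arg) → CCT (Pro) — missense.
Codon 5: TCA (Ser) → CCA (Pro) — missense.
Synonymous: 0 of 4.

0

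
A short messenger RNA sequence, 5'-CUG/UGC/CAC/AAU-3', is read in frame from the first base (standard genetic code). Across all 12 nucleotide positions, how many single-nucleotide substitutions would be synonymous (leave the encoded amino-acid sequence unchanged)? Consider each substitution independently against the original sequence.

7

Codon 1 (CUG, Leu): 4 synonymous substitutions.
Codon 2 (UGC, Cys): 1 synonymous substitution.
Codon 3 (CAC, His): 1 synonymous substitution.
Codon 4 (AAU, Asn): 1 synonymous substitution.
Total: 4 + 1 + 1 + 1 = 7.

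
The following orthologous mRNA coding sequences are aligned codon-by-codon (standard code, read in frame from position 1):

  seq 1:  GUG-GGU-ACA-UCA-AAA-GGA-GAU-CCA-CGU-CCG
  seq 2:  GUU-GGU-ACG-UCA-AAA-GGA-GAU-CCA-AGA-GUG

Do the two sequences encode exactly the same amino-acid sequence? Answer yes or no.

no

Codon 1: GUG Val / GUU Val — synonymous.
Codon 2: GGU Gly / GGU Gly — identical.
Codon 3: ACA Thr / ACG Thr — synonymous.
Codon 4: UCA Ser / UCA Ser — identical.
Codon 5: AAA Lys / AAA Lys — identical.
Codon 6: GGA Gly / GGA Gly — identical.
Codon 7: GAU Asp / GAU Asp — identical.
Codon 8: CCA Pro / CCA Pro — identical.
Codon 9: CGU Arg / AGA Arg — synonymous.
Codon 10: CCG Pro / GUG Val — nonsynonymous.
Nonsynonymous differences: 1 → different protein.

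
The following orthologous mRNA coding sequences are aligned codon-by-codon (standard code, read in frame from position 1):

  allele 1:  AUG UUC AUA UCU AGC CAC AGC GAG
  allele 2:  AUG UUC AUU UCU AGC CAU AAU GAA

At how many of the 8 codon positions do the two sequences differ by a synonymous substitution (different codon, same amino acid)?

3

Codon 1: AUG Met / AUG Met — identical.
Codon 2: UUC Phe / UUC Phe — identical.
Codon 3: AUA Ile / AUU Ile — synonymous.
Codon 4: UCU Ser / UCU Ser — identical.
Codon 5: AGC Ser / AGC Ser — identical.
Codon 6: CAC His / CAU His — synonymous.
Codon 7: AGC Ser / AAU Asn — nonsynonymous.
Codon 8: GAG Glu / GAA Glu — synonymous.
Synonymous differences: 3.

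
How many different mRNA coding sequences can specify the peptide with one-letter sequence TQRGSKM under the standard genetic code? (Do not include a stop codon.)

2304

Thr: 4 codons.
Gln: 2 codons.
Arg: 6 codons.
Gly: 4 codons.
Ser: 6 codons.
Lys: 2 codons.
Met: 1 codon.
4 × 2 × 6 × 4 × 6 × 2 × 1 = 2304.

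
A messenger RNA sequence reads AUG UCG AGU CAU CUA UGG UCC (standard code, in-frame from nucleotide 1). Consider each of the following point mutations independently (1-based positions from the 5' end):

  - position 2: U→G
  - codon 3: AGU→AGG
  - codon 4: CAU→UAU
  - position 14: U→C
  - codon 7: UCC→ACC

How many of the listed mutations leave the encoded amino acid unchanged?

0

Codon 1: AUG (Met) → AGG (Arg) — missense.
Codon 3: AGU (Ser) → AGG (Arg) — missense.
Codon 4: CAU (His) → UAU (Tyr) — missense.
Codon 5: CUA (Leu) → CCA (Pro) — missense.
Codon 7: UCC (Ser) → ACC (Thr) — missense.
Synonymous: 0 of 5.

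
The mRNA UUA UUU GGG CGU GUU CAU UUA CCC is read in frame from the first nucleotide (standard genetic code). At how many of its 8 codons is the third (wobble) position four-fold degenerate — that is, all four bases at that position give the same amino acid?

Codon 1 UUA (Leu): third position 2-fold.
Codon 2 UUU (Phe): third position 2-fold.
Codon 3 GGG (Gly): third position 4-fold.
Codon 4 CGU (Arg): third position 4-fold.
Codon 5 GUU (Val): third position 4-fold.
Codon 6 CAU (His): third position 2-fold.
Codon 7 UUA (Leu): third position 2-fold.
Codon 8 CCC (Pro): third position 4-fold.
Four-fold degenerate third positions: 4.

4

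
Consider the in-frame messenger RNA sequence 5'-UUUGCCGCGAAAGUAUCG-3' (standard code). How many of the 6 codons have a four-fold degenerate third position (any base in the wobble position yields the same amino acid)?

Codon 1 UUU (Phe): third position 2-fold.
Codon 2 GCC (Ala): third position 4-fold.
Codon 3 GCG (Ala): third position 4-fold.
Codon 4 AAA (Lys): third position 2-fold.
Codon 5 GUA (Val): third position 4-fold.
Codon 6 UCG (Ser): third position 4-fold.
Four-fold degenerate third positions: 4.

4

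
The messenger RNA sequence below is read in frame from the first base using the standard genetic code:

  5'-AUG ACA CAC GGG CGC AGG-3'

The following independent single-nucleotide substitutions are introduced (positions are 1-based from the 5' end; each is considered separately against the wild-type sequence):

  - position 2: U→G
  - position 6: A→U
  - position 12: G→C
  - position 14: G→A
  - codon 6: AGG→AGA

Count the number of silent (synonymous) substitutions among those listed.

3

Codon 1: AUG (Met) → AGG (Arg) — missense.
Codon 2: ACA (Thr) → ACU (Thr) — synonymous.
Codon 4: GGG (Gly) → GGC (Gly) — synonymous.
Codon 5: CGC (Arg) → CAC (His) — missense.
Codon 6: AGG (Arg) → AGA (Arg) — synonymous.
Synonymous: 3 of 5.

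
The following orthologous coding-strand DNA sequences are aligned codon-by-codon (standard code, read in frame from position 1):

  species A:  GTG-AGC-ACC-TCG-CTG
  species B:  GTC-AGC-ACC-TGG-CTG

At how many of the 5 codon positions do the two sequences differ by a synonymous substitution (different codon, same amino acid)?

Codon 1: GTG Val / GTC Val — synonymous.
Codon 2: AGC Ser / AGC Ser — identical.
Codon 3: ACC Thr / ACC Thr — identical.
Codon 4: TCG Ser / TGG Trp — nonsynonymous.
Codon 5: CTG Leu / CTG Leu — identical.
Synonymous differences: 1.

1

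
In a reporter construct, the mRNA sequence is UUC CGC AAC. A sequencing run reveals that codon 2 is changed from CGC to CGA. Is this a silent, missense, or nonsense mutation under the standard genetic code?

Position 6 falls in codon 2: CGC → Arg.
After the substitution the codon is CGA → Arg.
Both encode Arg, so the change is synonymous.

silent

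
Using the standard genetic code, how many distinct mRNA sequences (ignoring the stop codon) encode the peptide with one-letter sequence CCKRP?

192

Cys: 2 codons.
Cys: 2 codons.
Lys: 2 codons.
Arg: 6 codons.
Pro: 4 codons.
2 × 2 × 2 × 6 × 4 = 192.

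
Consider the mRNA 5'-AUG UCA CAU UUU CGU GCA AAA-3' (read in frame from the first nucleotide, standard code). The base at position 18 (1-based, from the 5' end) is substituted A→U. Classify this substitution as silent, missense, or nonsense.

silent

Position 18 falls in codon 6: GCA → Ala.
After the substitution the codon is GCU → Ala.
Both encode Ala, so the change is synonymous.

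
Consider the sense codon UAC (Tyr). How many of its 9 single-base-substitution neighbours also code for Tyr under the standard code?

1

Position 1: none → 0 synonymous.
Position 2: none → 0 synonymous.
Position 3: UAU → 1 synonymous.
Total: 0 + 0 + 1 = 1.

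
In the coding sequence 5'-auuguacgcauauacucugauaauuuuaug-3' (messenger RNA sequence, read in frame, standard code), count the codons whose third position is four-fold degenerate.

3

Codon 1 AUU (Ile): third position 3-fold.
Codon 2 GUA (Val): third position 4-fold.
Codon 3 CGC (Arg): third position 4-fold.
Codon 4 AUA (Ile): third position 3-fold.
Codon 5 UAC (Tyr): third position 2-fold.
Codon 6 UCU (Ser): third position 4-fold.
Codon 7 GAU (Asp): third position 2-fold.
Codon 8 AAU (Asn): third position 2-fold.
Codon 9 UUU (Phe): third position 2-fold.
Codon 10 AUG (Met): third position 1-fold.
Four-fold degenerate third positions: 3.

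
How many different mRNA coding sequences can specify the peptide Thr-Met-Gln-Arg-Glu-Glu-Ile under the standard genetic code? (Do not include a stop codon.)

576

Thr: 4 codons.
Met: 1 codon.
Gln: 2 codons.
Arg: 6 codons.
Glu: 2 codons.
Glu: 2 codons.
Ile: 3 codons.
4 × 1 × 2 × 6 × 2 × 2 × 3 = 576.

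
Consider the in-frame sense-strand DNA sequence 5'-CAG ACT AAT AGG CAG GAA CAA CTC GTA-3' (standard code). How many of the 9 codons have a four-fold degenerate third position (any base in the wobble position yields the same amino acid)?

Codon 1 CAG (Gln): third position 2-fold.
Codon 2 ACT (Thr): third position 4-fold.
Codon 3 AAT (Asn): third position 2-fold.
Codon 4 AGG (Arg): third position 2-fold.
Codon 5 CAG (Gln): third position 2-fold.
Codon 6 GAA (Glu): third position 2-fold.
Codon 7 CAA (Gln): third position 2-fold.
Codon 8 CTC (Leu): third position 4-fold.
Codon 9 GTA (Val): third position 4-fold.
Four-fold degenerate third positions: 3.

3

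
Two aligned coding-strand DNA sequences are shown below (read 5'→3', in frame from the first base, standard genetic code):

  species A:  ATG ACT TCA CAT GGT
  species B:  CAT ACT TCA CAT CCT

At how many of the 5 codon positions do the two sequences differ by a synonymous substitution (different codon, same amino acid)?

0

Codon 1: ATG Met / CAT His — nonsynonymous.
Codon 2: ACT Thr / ACT Thr — identical.
Codon 3: TCA Ser / TCA Ser — identical.
Codon 4: CAT His / CAT His — identical.
Codon 5: GGT Gly / CCT Pro — nonsynonymous.
Synonymous differences: 0.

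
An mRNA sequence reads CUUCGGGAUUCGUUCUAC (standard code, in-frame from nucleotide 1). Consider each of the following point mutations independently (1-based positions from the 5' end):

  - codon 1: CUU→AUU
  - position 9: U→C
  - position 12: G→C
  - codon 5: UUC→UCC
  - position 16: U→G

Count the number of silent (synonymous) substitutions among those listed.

2

Codon 1: CUU (Leu) → AUU (Ile) — missense.
Codon 3: GAU (Asp) → GAC (Asp) — synonymous.
Codon 4: UCG (Ser) → UCC (Ser) — synonymous.
Codon 5: UUC (Phe) → UCC (Ser) — missense.
Codon 6: UAC (Tyr) → GAC (Asp) — missense.
Synonymous: 2 of 5.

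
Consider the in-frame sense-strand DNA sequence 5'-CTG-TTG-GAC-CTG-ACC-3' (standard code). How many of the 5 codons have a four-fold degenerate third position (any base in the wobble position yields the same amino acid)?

3

Codon 1 CTG (Leu): third position 4-fold.
Codon 2 TTG (Leu): third position 2-fold.
Codon 3 GAC (Asp): third position 2-fold.
Codon 4 CTG (Leu): third position 4-fold.
Codon 5 ACC (Thr): third position 4-fold.
Four-fold degenerate third positions: 3.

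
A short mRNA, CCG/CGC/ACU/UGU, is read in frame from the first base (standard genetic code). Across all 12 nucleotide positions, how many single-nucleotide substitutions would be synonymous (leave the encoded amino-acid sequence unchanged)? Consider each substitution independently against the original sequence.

Codon 1 (CCG, Pro): 3 synonymous substitutions.
Codon 2 (CGC, Arg): 3 synonymous substitutions.
Codon 3 (ACU, Thr): 3 synonymous substitutions.
Codon 4 (UGU, Cys): 1 synonymous substitution.
Total: 3 + 3 + 3 + 1 = 10.

10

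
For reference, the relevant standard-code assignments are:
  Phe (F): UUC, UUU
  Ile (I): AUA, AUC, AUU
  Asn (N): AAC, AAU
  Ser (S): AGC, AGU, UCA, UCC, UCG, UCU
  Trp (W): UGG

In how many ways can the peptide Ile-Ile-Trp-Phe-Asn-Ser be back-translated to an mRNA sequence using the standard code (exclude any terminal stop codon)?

Ile: 3 codons.
Ile: 3 codons.
Trp: 1 codon.
Phe: 2 codons.
Asn: 2 codons.
Ser: 6 codons.
3 × 3 × 1 × 2 × 2 × 6 = 216.

216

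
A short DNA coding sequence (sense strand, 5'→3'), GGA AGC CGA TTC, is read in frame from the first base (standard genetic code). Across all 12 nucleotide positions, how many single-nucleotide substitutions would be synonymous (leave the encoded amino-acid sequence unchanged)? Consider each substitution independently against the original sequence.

Codon 1 (GGA, Gly): 3 synonymous substitutions.
Codon 2 (AGC, Ser): 1 synonymous substitution.
Codon 3 (CGA, Arg): 4 synonymous substitutions.
Codon 4 (TTC, Phe): 1 synonymous substitution.
Total: 3 + 1 + 4 + 1 = 9.

9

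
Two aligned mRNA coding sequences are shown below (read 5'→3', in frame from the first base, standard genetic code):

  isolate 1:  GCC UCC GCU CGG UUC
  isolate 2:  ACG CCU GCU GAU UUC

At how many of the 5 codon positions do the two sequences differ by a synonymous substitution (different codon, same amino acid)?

Codon 1: GCC Ala / ACG Thr — nonsynonymous.
Codon 2: UCC Ser / CCU Pro — nonsynonymous.
Codon 3: GCU Ala / GCU Ala — identical.
Codon 4: CGG Arg / GAU Asp — nonsynonymous.
Codon 5: UUC Phe / UUC Phe — identical.
Synonymous differences: 0.

0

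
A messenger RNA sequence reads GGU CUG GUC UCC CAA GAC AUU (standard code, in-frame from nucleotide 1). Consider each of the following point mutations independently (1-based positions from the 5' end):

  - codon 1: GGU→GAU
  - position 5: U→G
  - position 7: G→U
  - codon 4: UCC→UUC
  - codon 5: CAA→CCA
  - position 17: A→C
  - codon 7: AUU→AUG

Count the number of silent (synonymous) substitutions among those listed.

Codon 1: GGU (Gly) → GAU (Asp) — missense.
Codon 2: CUG (Leu) → CGG (Arg) — missense.
Codon 3: GUC (Val) → UUC (Phe) — missense.
Codon 4: UCC (Ser) → UUC (Phe) — missense.
Codon 5: CAA (Gln) → CCA (Pro) — missense.
Codon 6: GAC (Asp) → GCC (Ala) — missense.
Codon 7: AUU (Ile) → AUG (Met) — missense.
Synonymous: 0 of 7.

0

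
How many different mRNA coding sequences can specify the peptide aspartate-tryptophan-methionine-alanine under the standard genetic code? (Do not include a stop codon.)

8

Asp: 2 codons.
Trp: 1 codon.
Met: 1 codon.
Ala: 4 codons.
2 × 1 × 1 × 4 = 8.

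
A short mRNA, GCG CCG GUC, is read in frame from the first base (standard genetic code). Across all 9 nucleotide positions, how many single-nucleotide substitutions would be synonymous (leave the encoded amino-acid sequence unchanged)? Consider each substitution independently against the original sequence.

9

Codon 1 (GCG, Ala): 3 synonymous substitutions.
Codon 2 (CCG, Pro): 3 synonymous substitutions.
Codon 3 (GUC, Val): 3 synonymous substitutions.
Total: 3 + 3 + 3 = 9.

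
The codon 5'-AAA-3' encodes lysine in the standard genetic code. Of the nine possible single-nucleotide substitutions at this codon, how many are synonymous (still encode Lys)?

1

Position 1: none → 0 synonymous.
Position 2: none → 0 synonymous.
Position 3: AAG → 1 synonymous.
Total: 0 + 0 + 1 = 1.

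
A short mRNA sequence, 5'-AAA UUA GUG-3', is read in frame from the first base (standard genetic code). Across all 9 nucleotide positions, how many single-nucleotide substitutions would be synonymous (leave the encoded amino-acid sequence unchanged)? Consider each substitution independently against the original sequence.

6

Codon 1 (AAA, Lys): 1 synonymous substitution.
Codon 2 (UUA, Leu): 2 synonymous substitutions.
Codon 3 (GUG, Val): 3 synonymous substitutions.
Total: 1 + 2 + 3 = 6.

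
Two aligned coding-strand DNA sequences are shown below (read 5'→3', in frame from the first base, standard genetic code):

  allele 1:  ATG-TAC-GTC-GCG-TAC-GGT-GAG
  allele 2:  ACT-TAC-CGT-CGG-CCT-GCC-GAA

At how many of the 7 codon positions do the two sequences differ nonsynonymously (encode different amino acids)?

Codon 1: ATG Met / ACT Thr — nonsynonymous.
Codon 2: TAC Tyr / TAC Tyr — identical.
Codon 3: GTC Val / CGT Arg — nonsynonymous.
Codon 4: GCG Ala / CGG Arg — nonsynonymous.
Codon 5: TAC Tyr / CCT Pro — nonsynonymous.
Codon 6: GGT Gly / GCC Ala — nonsynonymous.
Codon 7: GAG Glu / GAA Glu — synonymous.
Nonsynonymous differences: 5.

5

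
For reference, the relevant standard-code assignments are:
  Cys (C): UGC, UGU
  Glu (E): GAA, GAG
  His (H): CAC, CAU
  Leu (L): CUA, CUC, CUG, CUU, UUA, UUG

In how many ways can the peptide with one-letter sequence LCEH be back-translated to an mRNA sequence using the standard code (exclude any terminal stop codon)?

48

Leu: 6 codons.
Cys: 2 codons.
Glu: 2 codons.
His: 2 codons.
6 × 2 × 2 × 2 = 48.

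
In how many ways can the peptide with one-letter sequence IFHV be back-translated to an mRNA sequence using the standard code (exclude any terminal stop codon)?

48

Ile: 3 codons.
Phe: 2 codons.
His: 2 codons.
Val: 4 codons.
3 × 2 × 2 × 4 = 48.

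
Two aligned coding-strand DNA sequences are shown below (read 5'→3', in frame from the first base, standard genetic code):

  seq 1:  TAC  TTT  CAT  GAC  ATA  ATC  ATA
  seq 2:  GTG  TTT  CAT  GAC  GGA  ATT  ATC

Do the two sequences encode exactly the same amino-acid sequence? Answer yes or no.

Codon 1: TAC Tyr / GTG Val — nonsynonymous.
Codon 2: TTT Phe / TTT Phe — identical.
Codon 3: CAT His / CAT His — identical.
Codon 4: GAC Asp / GAC Asp — identical.
Codon 5: ATA Ile / GGA Gly — nonsynonymous.
Codon 6: ATC Ile / ATT Ile — synonymous.
Codon 7: ATA Ile / ATC Ile — synonymous.
Nonsynonymous differences: 2 → different protein.

no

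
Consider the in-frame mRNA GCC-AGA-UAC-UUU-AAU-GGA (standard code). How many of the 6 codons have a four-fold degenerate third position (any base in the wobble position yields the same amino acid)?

2

Codon 1 GCC (Ala): third position 4-fold.
Codon 2 AGA (Arg): third position 2-fold.
Codon 3 UAC (Tyr): third position 2-fold.
Codon 4 UUU (Phe): third position 2-fold.
Codon 5 AAU (Asn): third position 2-fold.
Codon 6 GGA (Gly): third position 4-fold.
Four-fold degenerate third positions: 2.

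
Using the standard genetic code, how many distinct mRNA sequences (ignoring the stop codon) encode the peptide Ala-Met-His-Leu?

Ala: 4 codons.
Met: 1 codon.
His: 2 codons.
Leu: 6 codons.
4 × 1 × 2 × 6 = 48.

48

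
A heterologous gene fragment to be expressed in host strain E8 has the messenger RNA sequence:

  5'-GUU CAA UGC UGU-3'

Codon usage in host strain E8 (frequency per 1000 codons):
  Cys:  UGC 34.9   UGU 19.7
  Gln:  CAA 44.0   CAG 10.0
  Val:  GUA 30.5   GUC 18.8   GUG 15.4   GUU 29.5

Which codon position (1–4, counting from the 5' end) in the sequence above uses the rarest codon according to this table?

Codon 1 GUU (Val): 29.5 per 1000.
Codon 2 CAA (Gln): 44.0 per 1000.
Codon 3 UGC (Cys): 34.9 per 1000.
Codon 4 UGU (Cys): 19.7 per 1000.
Lowest frequency is 19.7 at codon 4.

4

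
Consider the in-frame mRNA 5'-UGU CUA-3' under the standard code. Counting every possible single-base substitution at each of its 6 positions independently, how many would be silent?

Codon 1 (UGU, Cys): 1 synonymous substitution.
Codon 2 (CUA, Leu): 4 synonymous substitutions.
Total: 1 + 4 = 5.

5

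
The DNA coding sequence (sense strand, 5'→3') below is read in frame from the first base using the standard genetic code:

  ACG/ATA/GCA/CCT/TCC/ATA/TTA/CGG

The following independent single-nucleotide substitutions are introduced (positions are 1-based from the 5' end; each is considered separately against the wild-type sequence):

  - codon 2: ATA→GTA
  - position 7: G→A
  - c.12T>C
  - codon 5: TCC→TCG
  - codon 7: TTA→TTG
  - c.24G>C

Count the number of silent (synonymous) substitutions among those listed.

4

Codon 2: ATA (Ile) → GTA (Val) — missense.
Codon 3: GCA (Ala) → ACA (Thr) — missense.
Codon 4: CCT (Pro) → CCC (Pro) — synonymous.
Codon 5: TCC (Ser) → TCG (Ser) — synonymous.
Codon 7: TTA (Leu) → TTG (Leu) — synonymous.
Codon 8: CGG (Arg) → CGC (Arg) — synonymous.
Synonymous: 4 of 6.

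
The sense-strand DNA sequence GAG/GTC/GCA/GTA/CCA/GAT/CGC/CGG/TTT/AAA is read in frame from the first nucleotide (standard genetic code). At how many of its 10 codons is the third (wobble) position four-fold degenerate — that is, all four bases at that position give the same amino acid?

6

Codon 1 GAG (Glu): third position 2-fold.
Codon 2 GTC (Val): third position 4-fold.
Codon 3 GCA (Ala): third position 4-fold.
Codon 4 GTA (Val): third position 4-fold.
Codon 5 CCA (Pro): third position 4-fold.
Codon 6 GAT (Asp): third position 2-fold.
Codon 7 CGC (Arg): third position 4-fold.
Codon 8 CGG (Arg): third position 4-fold.
Codon 9 TTT (Phe): third position 2-fold.
Codon 10 AAA (Lys): third position 2-fold.
Four-fold degenerate third positions: 6.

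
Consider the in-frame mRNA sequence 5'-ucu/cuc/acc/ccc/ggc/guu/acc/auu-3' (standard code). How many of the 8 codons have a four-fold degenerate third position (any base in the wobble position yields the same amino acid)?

Codon 1 UCU (Ser): third position 4-fold.
Codon 2 CUC (Leu): third position 4-fold.
Codon 3 ACC (Thr): third position 4-fold.
Codon 4 CCC (Pro): third position 4-fold.
Codon 5 GGC (Gly): third position 4-fold.
Codon 6 GUU (Val): third position 4-fold.
Codon 7 ACC (Thr): third position 4-fold.
Codon 8 AUU (Ile): third position 3-fold.
Four-fold degenerate third positions: 7.

7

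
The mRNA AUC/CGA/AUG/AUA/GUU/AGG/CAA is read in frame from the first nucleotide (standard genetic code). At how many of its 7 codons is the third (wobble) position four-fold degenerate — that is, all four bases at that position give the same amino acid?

2

Codon 1 AUC (Ile): third position 3-fold.
Codon 2 CGA (Arg): third position 4-fold.
Codon 3 AUG (Met): third position 1-fold.
Codon 4 AUA (Ile): third position 3-fold.
Codon 5 GUU (Val): third position 4-fold.
Codon 6 AGG (Arg): third position 2-fold.
Codon 7 CAA (Gln): third position 2-fold.
Four-fold degenerate third positions: 2.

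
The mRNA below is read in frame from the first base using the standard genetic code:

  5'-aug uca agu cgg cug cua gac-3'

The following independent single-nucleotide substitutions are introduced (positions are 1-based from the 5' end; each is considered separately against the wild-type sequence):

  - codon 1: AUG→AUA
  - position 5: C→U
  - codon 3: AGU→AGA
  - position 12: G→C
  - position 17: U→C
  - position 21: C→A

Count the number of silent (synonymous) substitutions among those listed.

1

Codon 1: AUG (Met) → AUA (Ile) — missense.
Codon 2: UCA (Ser) → UUA (Leu) — missense.
Codon 3: AGU (Ser) → AGA (Arg) — missense.
Codon 4: CGG (Arg) → CGC (Arg) — synonymous.
Codon 6: CUA (Leu) → CCA (Pro) — missense.
Codon 7: GAC (Asp) → GAA (Glu) — missense.
Synonymous: 1 of 6.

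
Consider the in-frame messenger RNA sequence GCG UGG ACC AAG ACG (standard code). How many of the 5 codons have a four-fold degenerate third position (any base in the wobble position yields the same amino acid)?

Codon 1 GCG (Ala): third position 4-fold.
Codon 2 UGG (Trp): third position 1-fold.
Codon 3 ACC (Thr): third position 4-fold.
Codon 4 AAG (Lys): third position 2-fold.
Codon 5 ACG (Thr): third position 4-fold.
Four-fold degenerate third positions: 3.

3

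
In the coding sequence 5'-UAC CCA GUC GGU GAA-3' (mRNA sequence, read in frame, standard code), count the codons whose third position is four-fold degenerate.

Codon 1 UAC (Tyr): third position 2-fold.
Codon 2 CCA (Pro): third position 4-fold.
Codon 3 GUC (Val): third position 4-fold.
Codon 4 GGU (Gly): third position 4-fold.
Codon 5 GAA (Glu): third position 2-fold.
Four-fold degenerate third positions: 3.

3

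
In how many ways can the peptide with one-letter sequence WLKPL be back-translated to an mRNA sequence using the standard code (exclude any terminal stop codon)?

288

Trp: 1 codon.
Leu: 6 codons.
Lys: 2 codons.
Pro: 4 codons.
Leu: 6 codons.
1 × 6 × 2 × 4 × 6 = 288.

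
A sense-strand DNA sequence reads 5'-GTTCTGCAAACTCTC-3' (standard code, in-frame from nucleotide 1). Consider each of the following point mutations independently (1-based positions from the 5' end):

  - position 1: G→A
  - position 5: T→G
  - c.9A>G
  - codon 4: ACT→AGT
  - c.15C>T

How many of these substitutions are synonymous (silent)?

2

Codon 1: GTT (Val) → ATT (Ile) — missense.
Codon 2: CTG (Leu) → CGG (Arg) — missense.
Codon 3: CAA (Gln) → CAG (Gln) — synonymous.
Codon 4: ACT (Thr) → AGT (Ser) — missense.
Codon 5: CTC (Leu) → CTT (Leu) — synonymous.
Synonymous: 2 of 5.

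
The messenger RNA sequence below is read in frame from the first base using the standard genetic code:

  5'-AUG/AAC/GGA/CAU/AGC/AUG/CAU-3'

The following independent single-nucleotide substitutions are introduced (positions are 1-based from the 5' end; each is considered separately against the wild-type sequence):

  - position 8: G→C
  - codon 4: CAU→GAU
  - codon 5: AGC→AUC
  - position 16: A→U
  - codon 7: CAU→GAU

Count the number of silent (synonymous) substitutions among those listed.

0

Codon 3: GGA (Gly) → GCA (Ala) — missense.
Codon 4: CAU (His) → GAU (Asp) — missense.
Codon 5: AGC (Ser) → AUC (Ile) — missense.
Codon 6: AUG (Met) → UUG (Leu) — missense.
Codon 7: CAU (His) → GAU (Asp) — missense.
Synonymous: 0 of 5.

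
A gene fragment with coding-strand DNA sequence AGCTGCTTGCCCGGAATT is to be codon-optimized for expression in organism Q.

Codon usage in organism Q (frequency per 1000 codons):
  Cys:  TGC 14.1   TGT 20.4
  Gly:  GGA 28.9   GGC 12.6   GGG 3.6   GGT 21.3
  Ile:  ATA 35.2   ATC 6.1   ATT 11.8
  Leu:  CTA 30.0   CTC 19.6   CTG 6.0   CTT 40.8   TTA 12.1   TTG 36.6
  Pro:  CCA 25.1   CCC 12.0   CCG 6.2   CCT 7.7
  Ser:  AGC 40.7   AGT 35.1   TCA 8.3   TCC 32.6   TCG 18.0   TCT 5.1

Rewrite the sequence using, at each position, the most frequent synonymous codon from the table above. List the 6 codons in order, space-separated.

Codon 1 (Ser): best is AGC at 40.7.
Codon 2 (Cys): best is TGT at 20.4.
Codon 3 (Leu): best is CTT at 40.8.
Codon 4 (Pro): best is CCA at 25.1.
Codon 5 (Gly): best is GGA at 28.9.
Codon 6 (Ile): best is ATA at 35.2.

AGC TGT CTT CCA GGA ATA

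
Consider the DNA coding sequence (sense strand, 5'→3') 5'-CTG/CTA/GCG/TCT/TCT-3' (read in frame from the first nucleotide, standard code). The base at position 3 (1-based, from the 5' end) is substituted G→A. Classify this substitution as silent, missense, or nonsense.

silent

Position 3 falls in codon 1: CTG → Leu.
After the substitution the codon is CTA → Leu.
Both encode Leu, so the change is synonymous.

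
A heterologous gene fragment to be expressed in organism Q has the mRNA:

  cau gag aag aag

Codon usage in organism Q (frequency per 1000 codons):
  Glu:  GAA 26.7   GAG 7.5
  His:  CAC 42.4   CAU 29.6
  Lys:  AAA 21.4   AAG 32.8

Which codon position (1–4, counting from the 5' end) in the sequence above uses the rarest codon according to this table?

2

Codon 1 CAU (His): 29.6 per 1000.
Codon 2 GAG (Glu): 7.5 per 1000.
Codon 3 AAG (Lys): 32.8 per 1000.
Codon 4 AAG (Lys): 32.8 per 1000.
Lowest frequency is 7.5 at codon 2.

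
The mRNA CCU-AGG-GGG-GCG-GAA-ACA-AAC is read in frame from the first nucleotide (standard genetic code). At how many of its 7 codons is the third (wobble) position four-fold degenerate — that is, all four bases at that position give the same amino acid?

4

Codon 1 CCU (Pro): third position 4-fold.
Codon 2 AGG (Arg): third position 2-fold.
Codon 3 GGG (Gly): third position 4-fold.
Codon 4 GCG (Ala): third position 4-fold.
Codon 5 GAA (Glu): third position 2-fold.
Codon 6 ACA (Thr): third position 4-fold.
Codon 7 AAC (Asn): third position 2-fold.
Four-fold degenerate third positions: 4.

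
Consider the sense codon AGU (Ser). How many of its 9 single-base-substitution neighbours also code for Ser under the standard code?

1

Position 1: none → 0 synonymous.
Position 2: none → 0 synonymous.
Position 3: AGC → 1 synonymous.
Total: 0 + 0 + 1 = 1.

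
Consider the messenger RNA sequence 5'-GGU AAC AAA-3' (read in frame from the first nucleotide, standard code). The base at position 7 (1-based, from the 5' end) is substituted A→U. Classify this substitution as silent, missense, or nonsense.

nonsense

Position 7 falls in codon 3: AAA → Lys.
After the substitution the codon is UAA → Stop.
The new codon is a stop codon, so this is a nonsense mutation.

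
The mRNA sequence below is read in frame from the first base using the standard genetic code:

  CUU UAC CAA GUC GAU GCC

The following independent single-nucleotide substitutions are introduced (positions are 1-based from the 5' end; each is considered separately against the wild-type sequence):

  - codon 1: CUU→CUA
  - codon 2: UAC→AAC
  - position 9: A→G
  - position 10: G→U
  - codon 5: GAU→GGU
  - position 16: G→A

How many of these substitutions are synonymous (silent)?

2

Codon 1: CUU (Leu) → CUA (Leu) — synonymous.
Codon 2: UAC (Tyr) → AAC (Asn) — missense.
Codon 3: CAA (Gln) → CAG (Gln) — synonymous.
Codon 4: GUC (Val) → UUC (Phe) — missense.
Codon 5: GAU (Asp) → GGU (Gly) — missense.
Codon 6: GCC (Ala) → ACC (Thr) — missense.
Synonymous: 2 of 6.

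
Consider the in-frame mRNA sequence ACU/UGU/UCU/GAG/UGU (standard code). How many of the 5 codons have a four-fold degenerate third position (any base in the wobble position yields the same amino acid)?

2

Codon 1 ACU (Thr): third position 4-fold.
Codon 2 UGU (Cys): third position 2-fold.
Codon 3 UCU (Ser): third position 4-fold.
Codon 4 GAG (Glu): third position 2-fold.
Codon 5 UGU (Cys): third position 2-fold.
Four-fold degenerate third positions: 2.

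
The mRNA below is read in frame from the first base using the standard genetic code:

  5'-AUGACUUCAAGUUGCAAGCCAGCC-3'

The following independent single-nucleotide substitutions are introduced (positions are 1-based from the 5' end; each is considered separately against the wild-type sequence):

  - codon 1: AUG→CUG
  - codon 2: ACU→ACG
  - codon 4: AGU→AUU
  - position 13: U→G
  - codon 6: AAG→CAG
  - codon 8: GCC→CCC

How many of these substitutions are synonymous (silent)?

1

Codon 1: AUG (Met) → CUG (Leu) — missense.
Codon 2: ACU (Thr) → ACG (Thr) — synonymous.
Codon 4: AGU (Ser) → AUU (Ile) — missense.
Codon 5: UGC (Cys) → GGC (Gly) — missense.
Codon 6: AAG (Lys) → CAG (Gln) — missense.
Codon 8: GCC (Ala) → CCC (Pro) — missense.
Synonymous: 1 of 6.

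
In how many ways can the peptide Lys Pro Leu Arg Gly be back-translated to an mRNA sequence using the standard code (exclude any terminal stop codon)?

1152

Lys: 2 codons.
Pro: 4 codons.
Leu: 6 codons.
Arg: 6 codons.
Gly: 4 codons.
2 × 4 × 6 × 6 × 4 = 1152.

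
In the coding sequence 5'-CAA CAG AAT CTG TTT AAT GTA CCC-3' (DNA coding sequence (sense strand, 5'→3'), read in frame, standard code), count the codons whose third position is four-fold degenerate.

3

Codon 1 CAA (Gln): third position 2-fold.
Codon 2 CAG (Gln): third position 2-fold.
Codon 3 AAT (Asn): third position 2-fold.
Codon 4 CTG (Leu): third position 4-fold.
Codon 5 TTT (Phe): third position 2-fold.
Codon 6 AAT (Asn): third position 2-fold.
Codon 7 GTA (Val): third position 4-fold.
Codon 8 CCC (Pro): third position 4-fold.
Four-fold degenerate third positions: 3.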